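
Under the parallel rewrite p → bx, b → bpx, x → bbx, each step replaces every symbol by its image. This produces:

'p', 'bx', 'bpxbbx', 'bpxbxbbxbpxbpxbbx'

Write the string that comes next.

bpxbxbbxbpxbbxbpxbpxbbxbpxbxbbxbpxbxbbxbpxbpxbbx

Replace each of the 17 characters of bpxbxbbxbpxbpxbbx in place — bpx bx bbx bpx bbx bpx bpx bbx bpx bx bbx bpx bx bbx bpx bpx bbx — and concatenate.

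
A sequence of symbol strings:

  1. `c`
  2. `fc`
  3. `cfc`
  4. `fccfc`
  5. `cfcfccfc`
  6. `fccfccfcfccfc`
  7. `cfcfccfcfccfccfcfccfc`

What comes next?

From term 3 onward, concatenate the second-to-last term with the last: c·fc = cfc, fc·cfc = fccfc, …
The next term joins fccfccfcfccfc and cfcfccfcfccfccfcfccfc.

fccfccfcfccfccfcfccfcfccfccfcfccfc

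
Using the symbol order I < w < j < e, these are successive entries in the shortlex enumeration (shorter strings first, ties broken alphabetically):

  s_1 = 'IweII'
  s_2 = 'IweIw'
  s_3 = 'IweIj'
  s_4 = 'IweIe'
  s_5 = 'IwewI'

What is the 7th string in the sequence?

Stepping forward 2 times from IwewI: IwewI → Iweww, then the target.

Iwewj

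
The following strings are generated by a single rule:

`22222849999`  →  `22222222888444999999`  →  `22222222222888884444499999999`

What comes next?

22222222222222888888844444449999999999

Each string has the form 2^{3n+2} 8^{2n-1} 4^{2n-1} 9^{2n+2} (n = 1, 2, …).
At n = 4 the blocks have lengths 14, 7, 7, 10.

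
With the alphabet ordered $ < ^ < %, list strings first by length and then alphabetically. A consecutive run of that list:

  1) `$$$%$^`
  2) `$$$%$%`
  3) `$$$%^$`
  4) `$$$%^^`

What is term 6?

$$$%%$

Continuing the enumeration 2 steps past $$$%^^: $$$%^^ → $$$%^% → (answer).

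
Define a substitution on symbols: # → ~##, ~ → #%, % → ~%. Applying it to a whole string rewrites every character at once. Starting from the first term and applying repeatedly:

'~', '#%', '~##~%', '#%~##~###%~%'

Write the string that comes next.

~##~%#%~##~###%~##~##~##~%#%~%

Apply φ to #%~##~###%~% symbol by symbol: #→~##, %→~%, ~→#%, #→~##, #→~##, ~→#%, #→~##, #→~##, #→~##, %→~%, ~→#%, %→~%; joined: ~## ~% #% ~## ~## #% ~## ~## ~## ~% #% ~%.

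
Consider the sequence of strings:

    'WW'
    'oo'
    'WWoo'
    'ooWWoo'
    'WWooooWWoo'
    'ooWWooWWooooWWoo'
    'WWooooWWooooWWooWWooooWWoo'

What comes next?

ooWWooWWooooWWooWWooooWWooooWWooWWooooWWoo

From term 3 onward, concatenate the second-to-last term with the last: WW·oo = WWoo, oo·WWoo = ooWWoo, …
Continuing: ooWWooWWooooWWoo · WWooooWWooooWWooWWooooWWoo gives term 8.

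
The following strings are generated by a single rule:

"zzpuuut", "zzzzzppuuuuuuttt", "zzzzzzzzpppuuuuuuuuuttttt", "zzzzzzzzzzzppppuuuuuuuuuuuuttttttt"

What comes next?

The n-th term is 3n-1 z's then n p's then 3n u's then 2n-1 t's (n = 1, 2, …).
For the next term, n = 5, so the run lengths are 14, 5, 15, 9.

zzzzzzzzzzzzzzpppppuuuuuuuuuuuuuuuttttttttt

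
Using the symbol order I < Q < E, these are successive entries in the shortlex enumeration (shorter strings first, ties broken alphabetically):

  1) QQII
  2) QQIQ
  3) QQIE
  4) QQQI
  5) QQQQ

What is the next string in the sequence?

QQQE

The successor of QQQQ increments the rightmost position that isn't already E and resets every position after it to I.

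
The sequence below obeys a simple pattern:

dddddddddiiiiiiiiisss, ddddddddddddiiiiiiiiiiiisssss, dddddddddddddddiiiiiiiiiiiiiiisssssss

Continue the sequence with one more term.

ddddddddddddddddddiiiiiiiiiiiiiiiiiisssssssss

Each string has the form d^{3n+3} i^{3n+3} s^{2n-1}, where the shown terms are n = 2, 3, 4.
Setting n = 5 gives 18, 18, 9 characters in each block.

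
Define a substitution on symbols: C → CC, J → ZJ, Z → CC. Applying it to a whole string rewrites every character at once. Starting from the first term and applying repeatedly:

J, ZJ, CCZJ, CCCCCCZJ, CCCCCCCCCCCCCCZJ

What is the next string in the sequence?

Applying the rule to each of the 16 symbols of CCCCCCCCCCCCCCZJ gives the pieces CC CC CC CC CC CC CC CC CC CC CC CC CC CC CC ZJ, which concatenate to the answer.

CCCCCCCCCCCCCCCCCCCCCCCCCCCCCCZJ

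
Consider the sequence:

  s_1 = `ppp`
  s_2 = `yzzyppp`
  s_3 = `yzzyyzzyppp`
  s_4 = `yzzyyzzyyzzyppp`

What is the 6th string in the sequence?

yzzyyzzyyzzyyzzyyzzyppp

The strings grow by a fixed prefix yzzy each time.
From yzzyyzzyyzzyppp, 2 further steps: yzzyyzzyyzzyppp → yzzyyzzyyzzyyzzyppp → (answer).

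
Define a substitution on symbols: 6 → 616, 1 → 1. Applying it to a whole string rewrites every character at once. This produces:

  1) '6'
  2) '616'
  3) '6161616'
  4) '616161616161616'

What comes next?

Applying the rule to each of the 15 symbols of 616161616161616 gives the pieces 616 1 616 1 616 1 616 1 616 1 616 1 616 1 616, which concatenate to the answer.

6161616161616161616161616161616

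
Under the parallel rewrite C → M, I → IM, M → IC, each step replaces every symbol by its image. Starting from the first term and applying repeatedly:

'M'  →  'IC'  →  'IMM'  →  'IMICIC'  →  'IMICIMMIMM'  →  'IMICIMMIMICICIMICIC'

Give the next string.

IMICIMMIMICICIMICIMMIMMIMICIMMIMM

Applying the rule to each of the 19 symbols of IMICIMMIMICICIMICIC gives the pieces IM IC IM M IM IC IC IM IC IM M IM M IM IC IM M IM M, which concatenate to the answer.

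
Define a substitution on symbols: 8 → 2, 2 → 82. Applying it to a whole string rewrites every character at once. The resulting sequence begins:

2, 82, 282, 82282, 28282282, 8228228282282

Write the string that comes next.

282822828228228282282

Applying the rule to each of the 13 symbols of 8228228282282 gives the pieces 2 82 82 2 82 82 2 82 2 82 82 2 82, which concatenate to the answer.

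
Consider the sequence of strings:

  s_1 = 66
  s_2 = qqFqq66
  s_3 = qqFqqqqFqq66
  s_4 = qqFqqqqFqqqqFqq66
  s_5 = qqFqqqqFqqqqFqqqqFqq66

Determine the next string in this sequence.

Every step adds qqFqq at the front: s(k+1) = qqFqq·s(k).
One more step from qqFqqqqFqqqqFqqqqFqq66 gives the answer.

qqFqqqqFqqqqFqqqqFqqqqFqq66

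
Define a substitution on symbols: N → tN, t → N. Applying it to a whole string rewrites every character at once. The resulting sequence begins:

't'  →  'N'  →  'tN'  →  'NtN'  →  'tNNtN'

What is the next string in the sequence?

Apply φ to tNNtN symbol by symbol: t→N, N→tN, N→tN, t→N, N→tN; joined: N tN tN N tN.

NtNtNNtN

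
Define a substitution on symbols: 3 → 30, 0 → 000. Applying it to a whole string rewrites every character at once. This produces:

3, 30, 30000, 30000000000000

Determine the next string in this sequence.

30000000000000000000000000000000000000000

φ(30000000000000) expands symbol-by-symbol to 30 000 000 000 000 000 000 000 000 000 000 000 000 000; joining the 14 pieces gives the next term.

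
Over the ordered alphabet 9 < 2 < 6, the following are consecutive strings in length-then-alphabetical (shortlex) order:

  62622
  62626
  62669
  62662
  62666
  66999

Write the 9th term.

Continuing the enumeration 3 steps past 66999: 66999 → 66992 → 66996 → (answer).

66929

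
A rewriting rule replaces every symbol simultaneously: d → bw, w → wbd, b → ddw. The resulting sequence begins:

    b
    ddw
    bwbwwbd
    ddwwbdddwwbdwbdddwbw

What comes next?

bwbwwbdwbdddwbwbwbwwbdwbdddwbwwbdddwbwbwbwwbdddwwbd

φ(ddwwbdddwwbdwbdddwbw) expands symbol-by-symbol to bw bw wbd wbd ddw bw bw bw wbd wbd ddw bw wbd ddw bw bw bw wbd ddw wbd; joining the 20 pieces gives the next term.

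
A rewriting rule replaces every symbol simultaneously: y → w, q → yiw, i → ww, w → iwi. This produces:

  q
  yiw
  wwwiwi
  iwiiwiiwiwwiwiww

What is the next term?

wwiwiwwwwiwiwwwwiwiwwiwiiwiwwiwiwwiwiiwi

φ(iwiiwiiwiwwiwiww) expands symbol-by-symbol to ww iwi ww ww iwi ww ww iwi ww iwi iwi ww iwi ww iwi iwi; joining the 16 pieces gives the next term.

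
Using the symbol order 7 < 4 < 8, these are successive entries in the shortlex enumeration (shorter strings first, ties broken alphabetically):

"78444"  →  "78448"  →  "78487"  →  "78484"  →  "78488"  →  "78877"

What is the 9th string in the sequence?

Stepping forward 3 times from 78877: 78877 → 78874 → 78878, then the target.

78847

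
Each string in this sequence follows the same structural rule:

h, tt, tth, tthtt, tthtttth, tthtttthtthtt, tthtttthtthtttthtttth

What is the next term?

tthtttthtthtttthtttthtthtttthtthtt

This is a Fibonacci-style word recurrence s(k) = s(k−1)·s(k−2): e.g. tt·h = tth.
Continuing: tthtttthtthtttthtttth · tthtttthtthtt gives term 8.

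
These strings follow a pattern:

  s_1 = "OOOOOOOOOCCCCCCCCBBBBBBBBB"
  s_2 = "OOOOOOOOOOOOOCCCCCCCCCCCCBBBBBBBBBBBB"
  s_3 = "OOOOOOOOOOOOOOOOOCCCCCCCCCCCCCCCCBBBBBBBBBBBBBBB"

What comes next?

The n-th term is 4n+1 O's then 4n C's then 3n+3 B's, where the shown terms are n = 2, 3, 4.
At n = 5 the blocks have lengths 21, 20, 18.

OOOOOOOOOOOOOOOOOOOOOCCCCCCCCCCCCCCCCCCCCBBBBBBBBBBBBBBBBBB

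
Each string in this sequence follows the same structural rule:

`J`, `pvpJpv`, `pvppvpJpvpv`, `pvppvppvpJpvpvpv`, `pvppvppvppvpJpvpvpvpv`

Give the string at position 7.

pvppvppvppvppvppvpJpvpvpvpvpvpv

Each term wraps the previous one in pvp on the left and pv on the right.
From pvppvppvppvpJpvpvpvpv, 2 further steps: pvppvppvppvpJpvpvpvpv → pvppvppvppvppvpJpvpvpvpvpv → (answer).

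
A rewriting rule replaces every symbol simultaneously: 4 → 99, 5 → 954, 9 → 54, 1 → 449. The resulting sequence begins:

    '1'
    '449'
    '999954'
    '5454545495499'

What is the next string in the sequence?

9549995499954999549954954995454

Applying the rule to each of the 13 symbols of 5454545495499 gives the pieces 954 99 954 99 954 99 954 99 54 954 99 54 54, which concatenate to the answer.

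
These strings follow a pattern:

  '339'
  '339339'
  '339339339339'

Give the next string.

Each string is two copies of the previous one concatenated.
Doubling 339339339339:

339339339339339339339339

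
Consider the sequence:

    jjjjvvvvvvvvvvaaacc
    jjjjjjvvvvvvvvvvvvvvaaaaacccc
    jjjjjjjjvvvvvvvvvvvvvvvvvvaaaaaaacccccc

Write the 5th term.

jjjjjjjjjjjjvvvvvvvvvvvvvvvvvvvvvvvvvvaaaaaaaaaaacccccccccc

Reading off run lengths: j runs 4, 6, 8; v runs 10, 14, 18; a runs 3, 5, 7; c runs 2, 4, 6 — each is linear in n, where the shown terms are n = 2, 3, 4.
Setting n = 6 gives 12, 26, 11, 10 characters in each block.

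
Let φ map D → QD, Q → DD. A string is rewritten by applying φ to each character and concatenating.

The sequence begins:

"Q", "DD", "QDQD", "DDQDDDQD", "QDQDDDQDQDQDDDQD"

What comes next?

φ(QDQDDDQDQDQDDDQD) expands symbol-by-symbol to DD QD DD QD QD QD DD QD DD QD DD QD QD QD DD QD; joining the 16 pieces gives the next term.

DDQDDDQDQDQDDDQDDDQDDDQDQDQDDDQD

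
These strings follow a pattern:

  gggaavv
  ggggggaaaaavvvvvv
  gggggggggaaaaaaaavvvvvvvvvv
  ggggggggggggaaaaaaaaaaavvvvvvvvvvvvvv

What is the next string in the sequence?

Each string has the form g^{3n} a^{3n-1} v^{4n-2} (n = 1, 2, …).
For the next term, n = 5, so the run lengths are 15, 14, 18.

gggggggggggggggaaaaaaaaaaaaaavvvvvvvvvvvvvvvvvv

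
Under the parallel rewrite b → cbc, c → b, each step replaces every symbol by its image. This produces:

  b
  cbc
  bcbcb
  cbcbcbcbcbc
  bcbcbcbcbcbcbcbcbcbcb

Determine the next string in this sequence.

φ(bcbcbcbcbcbcbcbcbcbcb) expands symbol-by-symbol to cbc b cbc b cbc b cbc b cbc b cbc b cbc b cbc b cbc b cbc b cbc; joining the 21 pieces gives the next term.

cbcbcbcbcbcbcbcbcbcbcbcbcbcbcbcbcbcbcbcbcbc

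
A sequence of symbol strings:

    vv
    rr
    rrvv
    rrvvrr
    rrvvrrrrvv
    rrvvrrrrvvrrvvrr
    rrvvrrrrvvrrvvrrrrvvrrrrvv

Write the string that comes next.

rrvvrrrrvvrrvvrrrrvvrrrrvvrrvvrrrrvvrrvvrr

From term 3 onward, concatenate the last term with the second-to-last: rr·vv = rrvv, rrvv·rr = rrvvrr, …
The next term joins rrvvrrrrvvrrvvrrrrvvrrrrvv and rrvvrrrrvvrrvvrr.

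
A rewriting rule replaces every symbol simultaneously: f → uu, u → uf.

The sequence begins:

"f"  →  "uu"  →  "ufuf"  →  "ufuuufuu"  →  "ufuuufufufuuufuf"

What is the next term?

φ(ufuuufufufuuufuf) expands symbol-by-symbol to uf uu uf uf uf uu uf uu uf uu uf uf uf uu uf uu; joining the 16 pieces gives the next term.

ufuuufufufuuufuuufuuufufufuuufuu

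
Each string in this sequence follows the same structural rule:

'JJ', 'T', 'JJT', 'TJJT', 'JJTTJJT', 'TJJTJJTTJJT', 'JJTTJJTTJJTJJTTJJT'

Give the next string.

TJJTJJTTJJTJJTTJJTTJJTJJTTJJT

Each term (from the third on) is the two preceding terms concatenated in order: term 3 = JJ·T = JJT.
The next term joins TJJTJJTTJJT and JJTTJJTTJJTJJTTJJT.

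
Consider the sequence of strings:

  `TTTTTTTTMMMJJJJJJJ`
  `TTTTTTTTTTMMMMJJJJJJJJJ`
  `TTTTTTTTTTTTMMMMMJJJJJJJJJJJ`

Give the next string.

Reading off run lengths: T runs 8, 10, 12; M runs 3, 4, 5; J runs 7, 9, 11 — each is linear in n, where the shown terms are n = 3, 4, 5.
For the next term, n = 6, so the run lengths are 14, 6, 13.

TTTTTTTTTTTTTTMMMMMMJJJJJJJJJJJJJ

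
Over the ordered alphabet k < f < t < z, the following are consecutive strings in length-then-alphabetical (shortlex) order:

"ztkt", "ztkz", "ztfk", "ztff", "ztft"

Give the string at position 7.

Advancing 2 positions from ztft through ztft → ztfz reaches term 7.

zttk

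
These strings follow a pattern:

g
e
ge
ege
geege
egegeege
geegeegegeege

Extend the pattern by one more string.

egegeegegeegeegegeege

From term 3 onward, concatenate the second-to-last term with the last: g·e = ge, e·ge = ege, …
Continuing: egegeege · geegeegegeege gives term 8.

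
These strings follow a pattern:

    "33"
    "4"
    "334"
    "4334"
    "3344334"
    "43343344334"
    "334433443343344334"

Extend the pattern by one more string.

43343344334334433443343344334

This is a Fibonacci-style word recurrence s(k) = s(k−2)·s(k−1): e.g. 33·4 = 334.
Continuing: 43343344334 · 334433443343344334 gives term 8.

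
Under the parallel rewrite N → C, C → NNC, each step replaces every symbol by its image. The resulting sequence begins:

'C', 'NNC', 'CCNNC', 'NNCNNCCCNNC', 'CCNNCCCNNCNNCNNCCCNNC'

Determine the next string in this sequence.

Applying the rule to each of the 21 symbols of CCNNCCCNNCNNCNNCCCNNC gives the pieces NNC NNC C C NNC NNC NNC C C NNC C C NNC C C NNC NNC NNC C C NNC, which concatenate to the answer.

NNCNNCCCNNCNNCNNCCCNNCCCNNCCCNNCNNCNNCCCNNC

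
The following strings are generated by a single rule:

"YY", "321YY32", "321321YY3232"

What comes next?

s(k+1) = 321·s(k)·32, so each term gains 321 as a prefix and 32 as a suffix.
One more step from 321321YY3232 gives the answer.

321321321YY323232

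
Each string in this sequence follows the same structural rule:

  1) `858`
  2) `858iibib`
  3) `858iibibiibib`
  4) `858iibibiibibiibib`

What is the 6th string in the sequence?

858iibibiibibiibibiibibiibib

The strings grow by a fixed suffix iibib each time.
From 858iibibiibibiibib, 2 further steps: 858iibibiibibiibib → 858iibibiibibiibibiibib → (answer).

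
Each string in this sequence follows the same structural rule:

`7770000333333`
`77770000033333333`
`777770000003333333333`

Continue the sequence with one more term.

Reading off run lengths: 7 runs 3, 4, 5; 0 runs 4, 5, 6; 3 runs 6, 8, 10 — each is linear in n, where the shown terms are n = 3, 4, 5.
Setting n = 6 gives 6, 7, 12 characters in each block.

7777770000000333333333333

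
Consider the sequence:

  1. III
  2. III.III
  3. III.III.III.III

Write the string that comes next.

s(k+1) = s(k)·.·s(k) — each term doubles the last with '.' between the halves.
So the next term is two copies of III.III.III.III with '.' between the halves.

III.III.III.III.III.III.III.III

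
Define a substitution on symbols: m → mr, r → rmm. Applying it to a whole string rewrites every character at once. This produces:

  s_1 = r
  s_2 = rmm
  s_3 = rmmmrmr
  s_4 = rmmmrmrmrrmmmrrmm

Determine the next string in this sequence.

Rewriting the 17 symbols of rmmmrmrmrrmmmrrmm one by one yields rmm mr mr mr rmm mr rmm mr rmm rmm mr mr mr rmm rmm mr mr; concatenated:

rmmmrmrmrrmmmrrmmmrrmmrmmmrmrmrrmmrmmmrmr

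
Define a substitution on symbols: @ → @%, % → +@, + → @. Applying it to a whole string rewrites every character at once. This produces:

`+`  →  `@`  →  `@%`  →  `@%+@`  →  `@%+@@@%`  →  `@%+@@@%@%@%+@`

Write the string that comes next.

Rewriting the 13 symbols of @%+@@@%@%@%+@ one by one yields @% +@ @ @% @% @% +@ @% +@ @% +@ @ @%; concatenated:

@%+@@@%@%@%+@@%+@@%+@@@%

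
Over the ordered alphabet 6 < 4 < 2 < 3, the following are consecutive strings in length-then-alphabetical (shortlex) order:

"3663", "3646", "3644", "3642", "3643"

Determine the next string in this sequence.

Find the rightmost character of 3643 below 3, bump it to the next letter, and reset everything to its right to 6.

3626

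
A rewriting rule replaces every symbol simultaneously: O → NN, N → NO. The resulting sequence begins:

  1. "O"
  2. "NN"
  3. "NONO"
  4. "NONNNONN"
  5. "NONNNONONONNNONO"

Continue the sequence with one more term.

Applying the rule to each of the 16 symbols of NONNNONONONNNONO gives the pieces NO NN NO NO NO NN NO NN NO NN NO NO NO NN NO NN, which concatenate to the answer.

NONNNONONONNNONNNONNNONONONNNONN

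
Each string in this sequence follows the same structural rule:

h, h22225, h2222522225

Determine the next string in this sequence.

Every step adds 22225 to the end: s(k+1) = s(k)·22225.
One more step from h2222522225 gives the answer.

h222252222522225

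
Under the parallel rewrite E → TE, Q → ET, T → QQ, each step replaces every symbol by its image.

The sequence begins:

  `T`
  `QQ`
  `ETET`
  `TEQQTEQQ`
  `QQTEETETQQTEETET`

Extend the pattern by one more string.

Replace each of the 16 characters of QQTEETETQQTEETET in place — ET ET QQ TE TE QQ TE QQ ET ET QQ TE TE QQ TE QQ — and concatenate.

ETETQQTETEQQTEQQETETQQTETEQQTEQQ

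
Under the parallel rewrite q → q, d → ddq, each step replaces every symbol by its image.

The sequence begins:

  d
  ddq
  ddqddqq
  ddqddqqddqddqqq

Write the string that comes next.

Rewriting the 15 symbols of ddqddqqddqddqqq one by one yields ddq ddq q ddq ddq q q ddq ddq q ddq ddq q q q; concatenated:

ddqddqqddqddqqqddqddqqddqddqqqq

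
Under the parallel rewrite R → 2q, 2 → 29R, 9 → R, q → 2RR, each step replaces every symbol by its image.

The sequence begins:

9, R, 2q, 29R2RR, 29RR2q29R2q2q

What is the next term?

29RR2q2q29R2RR29RR2q29R2RR29R2RR

φ(29RR2q29R2q2q) expands symbol-by-symbol to 29R R 2q 2q 29R 2RR 29R R 2q 29R 2RR 29R 2RR; joining the 13 pieces gives the next term.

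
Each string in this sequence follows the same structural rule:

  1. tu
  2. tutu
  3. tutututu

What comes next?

tutututututututu

Every step duplicates the string.
So the next term is two copies of tutututu.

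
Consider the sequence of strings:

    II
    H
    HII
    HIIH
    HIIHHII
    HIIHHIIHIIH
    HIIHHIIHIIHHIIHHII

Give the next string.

This is a Fibonacci-style word recurrence s(k) = s(k−1)·s(k−2): e.g. H·II = HII.
The next term joins HIIHHIIHIIHHIIHHII and HIIHHIIHIIH.

HIIHHIIHIIHHIIHHIIHIIHHIIHIIH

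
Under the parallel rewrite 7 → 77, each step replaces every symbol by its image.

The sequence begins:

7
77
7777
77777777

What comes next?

Rewriting each symbol of 77777777: 7→77, 7→77, 7→77, 7→77, 7→77, 7→77, 7→77, 7→77, which concatenates to 77 77 77 77 77 77 77 77.

7777777777777777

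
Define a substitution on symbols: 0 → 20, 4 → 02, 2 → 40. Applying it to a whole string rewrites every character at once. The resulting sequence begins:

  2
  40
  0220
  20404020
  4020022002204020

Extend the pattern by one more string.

02204020204040202040402002204020

Applying the rule to each of the 16 symbols of 4020022002204020 gives the pieces 02 20 40 20 20 40 40 20 20 40 40 20 02 20 40 20, which concatenate to the answer.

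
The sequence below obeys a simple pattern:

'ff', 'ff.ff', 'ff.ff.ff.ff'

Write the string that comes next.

s(k+1) = s(k)·.·s(k) — each term doubles the last with '.' between the halves.
Doubling ff.ff.ff.ff with '.' between the halves:

ff.ff.ff.ff.ff.ff.ff.ff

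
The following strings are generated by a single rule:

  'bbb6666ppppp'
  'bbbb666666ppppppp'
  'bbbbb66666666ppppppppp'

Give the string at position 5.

bbbbbbb666666666666ppppppppppppp

Term n consists of n+1 b's, followed by 2n 6's, followed by 2n+1 p's, where the shown terms are n = 2, 3, 4.
For term 5, n = 6, so the run lengths are 7, 12, 13.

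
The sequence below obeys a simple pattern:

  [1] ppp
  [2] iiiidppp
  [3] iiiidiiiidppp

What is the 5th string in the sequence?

iiiidiiiidiiiidiiiidppp

Every step adds iiiid at the front: s(k+1) = iiiid·s(k).
From iiiidiiiidppp, 2 further steps: iiiidiiiidppp → iiiidiiiidiiiidppp → (answer).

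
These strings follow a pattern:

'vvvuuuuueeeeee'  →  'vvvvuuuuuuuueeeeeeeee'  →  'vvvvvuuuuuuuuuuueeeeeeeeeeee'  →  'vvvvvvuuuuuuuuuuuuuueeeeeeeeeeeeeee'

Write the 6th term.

vvvvvvvvuuuuuuuuuuuuuuuuuuuueeeeeeeeeeeeeeeeeeeee

The n-th term is n+1 v's then 3n-1 u's then 3n e's, where the shown terms are n = 2, 3, 4, 5.
At n = 7 the blocks have lengths 8, 20, 21.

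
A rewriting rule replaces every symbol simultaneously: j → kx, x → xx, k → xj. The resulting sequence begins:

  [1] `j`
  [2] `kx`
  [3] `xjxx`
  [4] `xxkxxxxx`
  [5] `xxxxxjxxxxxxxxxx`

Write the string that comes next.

Rewriting the 16 symbols of xxxxxjxxxxxxxxxx one by one yields xx xx xx xx xx kx xx xx xx xx xx xx xx xx xx xx; concatenated:

xxxxxxxxxxkxxxxxxxxxxxxxxxxxxxxx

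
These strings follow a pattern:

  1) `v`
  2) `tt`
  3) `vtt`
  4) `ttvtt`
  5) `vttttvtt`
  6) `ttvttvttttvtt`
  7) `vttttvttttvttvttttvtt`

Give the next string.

ttvttvttttvttvttttvttttvttvttttvtt

This is a Fibonacci-style word recurrence s(k) = s(k−2)·s(k−1): e.g. v·tt = vtt.
Continuing: ttvttvttttvtt · vttttvttttvttvttttvtt gives term 8.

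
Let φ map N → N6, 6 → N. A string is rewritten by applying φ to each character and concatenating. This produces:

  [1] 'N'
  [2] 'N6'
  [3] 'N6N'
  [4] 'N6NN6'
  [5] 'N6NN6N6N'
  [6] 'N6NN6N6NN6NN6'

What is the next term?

N6NN6N6NN6NN6N6NN6N6N

φ(N6NN6N6NN6NN6) expands symbol-by-symbol to N6 N N6 N6 N N6 N N6 N6 N N6 N6 N; joining the 13 pieces gives the next term.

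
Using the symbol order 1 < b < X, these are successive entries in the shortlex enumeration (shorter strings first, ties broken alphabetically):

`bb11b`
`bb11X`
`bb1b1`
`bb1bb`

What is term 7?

Advancing 3 positions from bb1bb through bb1bb → bb1bX → bb1X1 reaches term 7.

bb1Xb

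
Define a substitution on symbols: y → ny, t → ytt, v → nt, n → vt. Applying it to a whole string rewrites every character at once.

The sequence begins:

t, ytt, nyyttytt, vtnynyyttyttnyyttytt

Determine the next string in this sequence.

ntyttvtnyvtnynyyttyttnyyttyttvtnynyyttyttnyyttytt

Applying the rule to each of the 20 symbols of vtnynyyttyttnyyttytt gives the pieces nt ytt vt ny vt ny ny ytt ytt ny ytt ytt vt ny ny ytt ytt ny ytt ytt, which concatenate to the answer.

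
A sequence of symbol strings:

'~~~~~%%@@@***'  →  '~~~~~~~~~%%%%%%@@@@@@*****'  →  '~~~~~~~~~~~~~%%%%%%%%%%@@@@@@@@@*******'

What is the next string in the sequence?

~~~~~~~~~~~~~~~~~%%%%%%%%%%%%%%@@@@@@@@@@@@*********

The n-th term is 4n+1 ~'s then 4n-2 %'s then 3n @'s then 2n+1 *'s (n = 1, 2, …).
At n = 4 the blocks have lengths 17, 14, 12, 9.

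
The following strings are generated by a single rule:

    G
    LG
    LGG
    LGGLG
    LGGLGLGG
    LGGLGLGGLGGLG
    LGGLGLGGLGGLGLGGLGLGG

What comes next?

From term 3 onward, concatenate the last term with the second-to-last: LG·G = LGG, LGG·LG = LGGLG, …
The next term joins LGGLGLGGLGGLGLGGLGLGG and LGGLGLGGLGGLG.

LGGLGLGGLGGLGLGGLGLGGLGGLGLGGLGGLG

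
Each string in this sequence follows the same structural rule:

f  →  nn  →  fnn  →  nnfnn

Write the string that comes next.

fnnnnfnn

From term 3 onward, concatenate the second-to-last term with the last: f·nn = fnn, nn·fnn = nnfnn, …
The next term joins fnn and nnfnn.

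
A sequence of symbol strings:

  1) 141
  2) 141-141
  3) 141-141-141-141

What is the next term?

Every step duplicates the string with '-' between the halves.
Doubling 141-141-141-141 with '-' between the halves:

141-141-141-141-141-141-141-141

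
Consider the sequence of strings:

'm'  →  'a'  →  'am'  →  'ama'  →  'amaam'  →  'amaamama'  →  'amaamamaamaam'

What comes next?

From term 3 onward, concatenate the last term with the second-to-last: a·m = am, am·a = ama, …
The next term joins amaamamaamaam and amaamama.

amaamamaamaamamaamama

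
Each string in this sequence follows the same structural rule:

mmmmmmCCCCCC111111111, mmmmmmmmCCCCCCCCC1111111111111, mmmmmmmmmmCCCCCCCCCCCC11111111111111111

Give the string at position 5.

mmmmmmmmmmmmmmCCCCCCCCCCCCCCCCCC1111111111111111111111111

Term n consists of 2n+2 m's, followed by 3n C's, followed by 4n+1 1's, where the shown terms are n = 2, 3, 4.
Setting n = 6 gives 14, 18, 25 characters in each block.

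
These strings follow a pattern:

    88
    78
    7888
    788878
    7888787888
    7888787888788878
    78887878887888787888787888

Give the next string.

788878788878887878887878887888787888788878

Each term (from the third on) is the previous term followed by the one before it: term 3 = 78·88 = 7888.
The next term joins 78887878887888787888787888 and 7888787888788878.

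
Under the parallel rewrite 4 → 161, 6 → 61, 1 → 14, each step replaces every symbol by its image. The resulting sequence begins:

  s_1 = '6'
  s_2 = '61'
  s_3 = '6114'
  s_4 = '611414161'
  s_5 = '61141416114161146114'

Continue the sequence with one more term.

611414161141611461141416114611414161611414161

φ(61141416114161146114) expands symbol-by-symbol to 61 14 14 161 14 161 14 61 14 14 161 14 61 14 14 161 61 14 14 161; joining the 20 pieces gives the next term.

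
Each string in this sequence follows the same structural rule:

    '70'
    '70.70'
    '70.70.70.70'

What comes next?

70.70.70.70.70.70.70.70

Each string is two copies of the previous one joined by '.'.
One more doubling of 70.70.70.70 gives the answer.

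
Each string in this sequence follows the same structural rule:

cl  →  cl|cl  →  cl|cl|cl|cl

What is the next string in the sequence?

s(k+1) = s(k)·|·s(k) — each term doubles the last with '|' between the halves.
Doubling cl|cl|cl|cl with '|' between the halves:

cl|cl|cl|cl|cl|cl|cl|cl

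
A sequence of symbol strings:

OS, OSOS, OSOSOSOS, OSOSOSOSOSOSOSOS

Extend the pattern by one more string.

OSOSOSOSOSOSOSOSOSOSOSOSOSOSOSOS

Every step duplicates the string.
One more doubling of OSOSOSOSOSOSOSOS gives the answer.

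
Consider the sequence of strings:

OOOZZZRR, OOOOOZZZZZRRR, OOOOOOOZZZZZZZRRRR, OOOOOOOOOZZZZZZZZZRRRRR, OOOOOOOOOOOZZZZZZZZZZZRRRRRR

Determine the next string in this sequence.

OOOOOOOOOOOOOZZZZZZZZZZZZZRRRRRRR

Reading off run lengths: O runs 3, 5, 7, 9, 11; Z runs 3, 5, 7, 9, 11; R runs 2, 3, 4, 5, 6 — each is linear in n (n = 1, 2, …).
Setting n = 6 gives 13, 13, 7 characters in each block.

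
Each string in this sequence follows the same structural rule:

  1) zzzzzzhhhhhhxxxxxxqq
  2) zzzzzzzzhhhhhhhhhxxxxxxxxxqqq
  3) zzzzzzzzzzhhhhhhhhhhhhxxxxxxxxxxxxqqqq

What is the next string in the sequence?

Each string has the form z^{2n+2} h^{3n} x^{3n} q^{n}, where the shown terms are n = 2, 3, 4.
For the next term, n = 5, so the run lengths are 12, 15, 15, 5.

zzzzzzzzzzzzhhhhhhhhhhhhhhhxxxxxxxxxxxxxxxqqqqq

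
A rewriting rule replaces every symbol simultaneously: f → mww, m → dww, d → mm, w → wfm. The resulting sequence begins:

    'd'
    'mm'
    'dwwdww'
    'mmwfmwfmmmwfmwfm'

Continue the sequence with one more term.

Replace each of the 16 characters of mmwfmwfmmmwfmwfm in place — dww dww wfm mww dww wfm mww dww dww dww wfm mww dww wfm mww dww — and concatenate.

dwwdwwwfmmwwdwwwfmmwwdwwdwwdwwwfmmwwdwwwfmmwwdww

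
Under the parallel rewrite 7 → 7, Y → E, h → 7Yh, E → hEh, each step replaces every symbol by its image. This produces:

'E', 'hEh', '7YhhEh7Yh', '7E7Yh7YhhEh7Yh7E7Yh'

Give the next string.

7hEh7E7Yh7E7Yh7YhhEh7Yh7E7Yh7hEh7E7Yh

Replace each of the 19 characters of 7E7Yh7YhhEh7Yh7E7Yh in place — 7 hEh 7 E 7Yh 7 E 7Yh 7Yh hEh 7Yh 7 E 7Yh 7 hEh 7 E 7Yh — and concatenate.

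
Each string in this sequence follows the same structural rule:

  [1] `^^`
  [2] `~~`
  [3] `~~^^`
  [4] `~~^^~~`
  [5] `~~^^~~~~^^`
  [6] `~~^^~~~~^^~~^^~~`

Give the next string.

From term 3 onward, concatenate the last term with the second-to-last: ~~·^^ = ~~^^, ~~^^·~~ = ~~^^~~, …
Continuing: ~~^^~~~~^^~~^^~~ · ~~^^~~~~^^ gives term 7.

~~^^~~~~^^~~^^~~~~^^~~~~^^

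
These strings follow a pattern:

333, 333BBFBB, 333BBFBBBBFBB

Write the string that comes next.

Every step adds BBFBB to the end: s(k+1) = s(k)·BBFBB.
So the next term is 333BBFBBBBFBB·BBFBB.

333BBFBBBBFBBBBFBB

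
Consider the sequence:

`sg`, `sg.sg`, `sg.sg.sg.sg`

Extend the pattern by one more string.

sg.sg.sg.sg.sg.sg.sg.sg

Each string is two copies of the previous one joined by '.'.
So the next term is two copies of sg.sg.sg.sg with '.' between the halves.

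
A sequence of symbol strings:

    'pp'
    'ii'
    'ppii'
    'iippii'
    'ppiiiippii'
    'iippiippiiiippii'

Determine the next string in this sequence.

From term 3 onward, concatenate the second-to-last term with the last: pp·ii = ppii, ii·ppii = iippii, …
The next term joins ppiiiippii and iippiippiiiippii.

ppiiiippiiiippiippiiiippii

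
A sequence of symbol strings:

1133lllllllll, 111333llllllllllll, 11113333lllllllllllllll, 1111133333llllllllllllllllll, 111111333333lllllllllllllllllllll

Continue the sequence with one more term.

11111113333333llllllllllllllllllllllll

Term n consists of n-1 1's, followed by n-1 3's, followed by 3n l's, where the shown terms are n = 3, 4, 5, 6, 7.
For the next term, n = 8, so the run lengths are 7, 7, 24.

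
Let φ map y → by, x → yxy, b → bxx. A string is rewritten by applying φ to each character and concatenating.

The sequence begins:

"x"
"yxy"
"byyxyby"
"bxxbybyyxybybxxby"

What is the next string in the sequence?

bxxyxyyxybxxbybxxbybyyxybybxxbybxxyxyyxybxxby

φ(bxxbybyyxybybxxby) expands symbol-by-symbol to bxx yxy yxy bxx by bxx by by yxy by bxx by bxx yxy yxy bxx by; joining the 17 pieces gives the next term.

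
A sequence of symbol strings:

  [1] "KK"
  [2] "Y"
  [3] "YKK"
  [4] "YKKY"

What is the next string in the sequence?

Each term (from the third on) is the previous term followed by the one before it: term 3 = Y·KK = YKK.
The next term joins YKKY and YKK.

YKKYYKK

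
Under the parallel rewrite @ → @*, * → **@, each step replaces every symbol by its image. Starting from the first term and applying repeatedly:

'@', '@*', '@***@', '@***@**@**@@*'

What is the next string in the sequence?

@***@**@**@@***@**@@***@**@@*@***@

Replace each of the 13 characters of @***@**@**@@* in place — @* **@ **@ **@ @* **@ **@ @* **@ **@ @* @* **@ — and concatenate.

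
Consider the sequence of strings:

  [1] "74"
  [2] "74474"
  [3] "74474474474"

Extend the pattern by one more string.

Every step duplicates the string with '4' between the halves.
Doubling 74474474474 with '4' between the halves:

74474474474474474474474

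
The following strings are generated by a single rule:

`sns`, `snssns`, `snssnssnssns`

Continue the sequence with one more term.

snssnssnssnssnssnssnssns

s(k+1) = s(k)·s(k) — each term doubles the last.
One more doubling of snssnssnssns gives the answer.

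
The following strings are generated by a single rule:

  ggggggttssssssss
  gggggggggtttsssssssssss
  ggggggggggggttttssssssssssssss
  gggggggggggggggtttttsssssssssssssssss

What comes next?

The n-th term is 3n g's then n t's then 3n+2 s's, where the shown terms are n = 2, 3, 4, 5.
Setting n = 6 gives 18, 6, 20 characters in each block.

ggggggggggggggggggttttttssssssssssssssssssss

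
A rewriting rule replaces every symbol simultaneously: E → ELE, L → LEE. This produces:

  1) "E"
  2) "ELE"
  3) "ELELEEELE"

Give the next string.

ELELEEELELEEELEELEELELEEELE

Rewriting each symbol of ELELEEELE: E→ELE, L→LEE, E→ELE, L→LEE, E→ELE, E→ELE, E→ELE, L→LEE, E→ELE, which concatenates to ELE LEE ELE LEE ELE ELE ELE LEE ELE.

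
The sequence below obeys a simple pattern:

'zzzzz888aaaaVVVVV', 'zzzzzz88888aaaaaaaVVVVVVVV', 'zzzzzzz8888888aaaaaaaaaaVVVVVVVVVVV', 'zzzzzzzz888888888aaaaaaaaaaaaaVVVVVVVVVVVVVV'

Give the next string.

zzzzzzzzz88888888888aaaaaaaaaaaaaaaaVVVVVVVVVVVVVVVVV

Each string has the form z^{n+3} 8^{2n-1} a^{3n-2} V^{3n-1}, where the shown terms are n = 2, 3, 4, 5.
For the next term, n = 6, so the run lengths are 9, 11, 16, 17.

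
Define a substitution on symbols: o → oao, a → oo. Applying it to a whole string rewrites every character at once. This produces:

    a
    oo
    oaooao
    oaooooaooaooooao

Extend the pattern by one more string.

Applying the rule to each of the 16 symbols of oaooooaooaooooao gives the pieces oao oo oao oao oao oao oo oao oao oo oao oao oao oao oo oao, which concatenate to the answer.

oaooooaooaooaooaooooaooaooooaooaooaooaooooao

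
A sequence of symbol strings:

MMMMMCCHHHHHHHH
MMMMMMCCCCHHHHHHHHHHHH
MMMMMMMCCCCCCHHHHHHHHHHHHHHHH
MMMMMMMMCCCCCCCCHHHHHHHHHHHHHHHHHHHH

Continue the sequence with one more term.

The n-th term is n+3 M's then 2n-2 C's then 4n H's, where the shown terms are n = 2, 3, 4, 5.
At n = 6 the blocks have lengths 9, 10, 24.

MMMMMMMMMCCCCCCCCCCHHHHHHHHHHHHHHHHHHHHHHHH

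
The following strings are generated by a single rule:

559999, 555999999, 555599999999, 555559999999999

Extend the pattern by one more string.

555555999999999999

Term n consists of n 5's, followed by 2n 9's, where the shown terms are n = 2, 3, 4, 5.
For the next term, n = 6, so the run lengths are 6, 12.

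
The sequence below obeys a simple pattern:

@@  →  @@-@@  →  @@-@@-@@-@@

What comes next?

Every step duplicates the string with '-' between the halves.
Doubling @@-@@-@@-@@ with '-' between the halves:

@@-@@-@@-@@-@@-@@-@@-@@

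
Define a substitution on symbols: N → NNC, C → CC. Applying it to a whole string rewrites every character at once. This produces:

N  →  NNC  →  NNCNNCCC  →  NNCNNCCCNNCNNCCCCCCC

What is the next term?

NNCNNCCCNNCNNCCCCCCCNNCNNCCCNNCNNCCCCCCCCCCCCCCC

φ(NNCNNCCCNNCNNCCCCCCC) expands symbol-by-symbol to NNC NNC CC NNC NNC CC CC CC NNC NNC CC NNC NNC CC CC CC CC CC CC CC; joining the 20 pieces gives the next term.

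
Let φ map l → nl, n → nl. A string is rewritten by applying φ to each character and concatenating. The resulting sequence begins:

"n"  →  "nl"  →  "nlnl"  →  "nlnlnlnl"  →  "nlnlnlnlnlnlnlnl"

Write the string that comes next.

Replace each of the 16 characters of nlnlnlnlnlnlnlnl in place — nl nl nl nl nl nl nl nl nl nl nl nl nl nl nl nl — and concatenate.

nlnlnlnlnlnlnlnlnlnlnlnlnlnlnlnl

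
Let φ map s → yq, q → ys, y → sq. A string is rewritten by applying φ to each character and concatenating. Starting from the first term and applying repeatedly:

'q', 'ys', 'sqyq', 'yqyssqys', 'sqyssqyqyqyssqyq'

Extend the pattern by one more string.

Rewriting the 16 symbols of sqyssqyqyqyssqyq one by one yields yq ys sq yq yq ys sq ys sq ys sq yq yq ys sq ys; concatenated:

yqyssqyqyqyssqyssqyssqyqyqyssqys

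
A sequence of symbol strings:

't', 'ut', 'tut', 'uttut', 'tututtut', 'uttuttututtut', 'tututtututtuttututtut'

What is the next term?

Each term (from the third on) is the two preceding terms concatenated in order: term 3 = t·ut = tut.
The next term joins uttuttututtut and tututtututtuttututtut.

uttuttututtuttututtututtuttututtut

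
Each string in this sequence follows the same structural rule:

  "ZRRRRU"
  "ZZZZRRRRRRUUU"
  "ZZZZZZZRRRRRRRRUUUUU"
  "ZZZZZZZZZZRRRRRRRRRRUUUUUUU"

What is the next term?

Reading off run lengths: Z runs 1, 4, 7, 10; R runs 4, 6, 8, 10; U runs 1, 3, 5, 7 — each is linear in n (n = 1, 2, …).
Setting n = 5 gives 13, 12, 9 characters in each block.

ZZZZZZZZZZZZZRRRRRRRRRRRRUUUUUUUUU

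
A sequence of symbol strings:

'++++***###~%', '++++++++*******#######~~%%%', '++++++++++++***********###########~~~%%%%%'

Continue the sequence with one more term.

++++++++++++++++***************###############~~~~%%%%%%%

The n-th term is 4n +'s then 4n-1 *'s then 4n-1 #'s then n ~'s then 2n-1 %'s (n = 1, 2, …).
Setting n = 4 gives 16, 15, 15, 4, 7 characters in each block.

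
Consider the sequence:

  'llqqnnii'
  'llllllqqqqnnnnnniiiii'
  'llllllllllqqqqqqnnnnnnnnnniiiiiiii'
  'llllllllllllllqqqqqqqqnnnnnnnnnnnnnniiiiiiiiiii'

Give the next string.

llllllllllllllllllqqqqqqqqqqnnnnnnnnnnnnnnnnnniiiiiiiiiiiiii

Term n consists of 4n-2 l's, followed by 2n q's, followed by 4n-2 n's, followed by 3n-1 i's (n = 1, 2, …).
For the next term, n = 5, so the run lengths are 18, 10, 18, 14.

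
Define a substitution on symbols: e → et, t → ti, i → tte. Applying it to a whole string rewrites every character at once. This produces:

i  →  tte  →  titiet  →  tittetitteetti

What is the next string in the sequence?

tittetitiettittetitietettititte

Replace each of the 14 characters of tittetitteetti in place — ti tte ti ti et ti tte ti ti et et ti ti tte — and concatenate.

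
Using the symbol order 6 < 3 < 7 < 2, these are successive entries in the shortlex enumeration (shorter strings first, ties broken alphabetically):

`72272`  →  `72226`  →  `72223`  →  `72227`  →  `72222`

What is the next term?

26666

The successor of 72222 increments the rightmost position that isn't already 2 and resets every position after it to 6.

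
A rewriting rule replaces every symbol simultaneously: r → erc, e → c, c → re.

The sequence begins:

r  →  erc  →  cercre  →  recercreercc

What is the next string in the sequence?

erccrecercreercccercrere

Expanding recercreercc: r→erc, e→c, c→re, e→c, r→erc, c→re, r→erc, e→c, e→c, r→erc, c→re, c→re. Concatenated: erc c re c erc re erc c c erc re re.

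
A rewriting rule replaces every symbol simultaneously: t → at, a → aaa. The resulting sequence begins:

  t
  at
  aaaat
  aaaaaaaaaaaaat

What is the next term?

Replace each of the 14 characters of aaaaaaaaaaaaat in place — aaa aaa aaa aaa aaa aaa aaa aaa aaa aaa aaa aaa aaa at — and concatenate.

aaaaaaaaaaaaaaaaaaaaaaaaaaaaaaaaaaaaaaaat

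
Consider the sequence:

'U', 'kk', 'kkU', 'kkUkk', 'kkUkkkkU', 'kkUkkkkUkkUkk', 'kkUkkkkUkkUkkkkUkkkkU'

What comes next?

kkUkkkkUkkUkkkkUkkkkUkkUkkkkUkkUkk

From term 3 onward, concatenate the last term with the second-to-last: kk·U = kkU, kkU·kk = kkUkk, …
Continuing: kkUkkkkUkkUkkkkUkkkkU · kkUkkkkUkkUkk gives term 8.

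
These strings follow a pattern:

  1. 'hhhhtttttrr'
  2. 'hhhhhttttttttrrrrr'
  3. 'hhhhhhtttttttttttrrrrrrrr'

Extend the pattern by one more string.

Term n consists of n+3 h's, followed by 3n+2 t's, followed by 3n-1 r's (n = 1, 2, …).
Setting n = 4 gives 7, 14, 11 characters in each block.

hhhhhhhttttttttttttttrrrrrrrrrrr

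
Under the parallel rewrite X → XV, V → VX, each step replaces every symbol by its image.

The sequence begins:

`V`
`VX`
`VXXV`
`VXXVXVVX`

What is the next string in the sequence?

VXXVXVVXXVVXVXXV

Apply φ to VXXVXVVX symbol by symbol: V→VX, X→XV, X→XV, V→VX, X→XV, V→VX, V→VX, X→XV; joined: VX XV XV VX XV VX VX XV.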